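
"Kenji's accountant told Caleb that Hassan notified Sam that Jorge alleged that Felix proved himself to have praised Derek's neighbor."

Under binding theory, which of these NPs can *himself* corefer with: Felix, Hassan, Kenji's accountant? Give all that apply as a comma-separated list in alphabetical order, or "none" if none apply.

*himself* is a reflexive; Principle A requires it to be bound within its binding domain — the clause headed by 'proved'.
— Felix: subject of the clause headed by 'proved'; c-commands the reflexive within its binding domain — allowed (Principle A).
— Hassan: subject of the clause headed by 'notified'; c-commands the reflexive but lies outside its binding domain — cannot bind it (Principle A).
— Kenji's accountant: subject of the matrix clause; c-commands the reflexive but lies outside its binding domain — cannot bind it (Principle A).

Felix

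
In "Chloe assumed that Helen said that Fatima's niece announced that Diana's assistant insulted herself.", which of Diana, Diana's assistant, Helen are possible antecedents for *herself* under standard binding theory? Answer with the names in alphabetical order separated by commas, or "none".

Diana's assistant

*herself* is a reflexive; Principle A requires it to be bound within its binding domain — the clause headed by 'insulted'.
— Diana: possessor inside the subject DP of the clause headed by 'insulted'; does not c-command the reflexive — cannot bind it (Principle A).
— Diana's assistant: subject of the clause headed by 'insulted'; c-commands the reflexive within its binding domain — allowed (Principle A).
— Helen: subject of the clause headed by 'said'; c-commands the reflexive but lies outside its binding domain — cannot bind it (Principle A).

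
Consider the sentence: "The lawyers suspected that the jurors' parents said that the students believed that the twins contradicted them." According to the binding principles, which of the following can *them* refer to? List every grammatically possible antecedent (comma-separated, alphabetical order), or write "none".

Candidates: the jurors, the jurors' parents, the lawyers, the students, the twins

*them* is a pronoun; Principle B requires it to be free in its binding domain — the clause headed by 'contradicted'.
— the jurors: possessor inside the subject DP of the clause headed by 'said'; does not c-command the pronoun — Principle B does not apply; allowed.
— the jurors' parents: subject of the clause headed by 'said'; c-commands the pronoun but lies outside its binding domain — allowed.
— the lawyers: subject of the matrix clause; c-commands the pronoun but lies outside its binding domain — allowed.
— the students: subject of the clause headed by 'believed'; c-commands the pronoun but lies outside its binding domain — allowed.
— the twins: subject of the clause headed by 'contradicted'; c-commands the pronoun within its binding domain — blocked (Principle B).

the jurors, the jurors' parents, the lawyers, the students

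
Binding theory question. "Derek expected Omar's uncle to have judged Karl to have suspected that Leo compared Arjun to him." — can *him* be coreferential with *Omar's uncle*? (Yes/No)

Yes

*him* is a pronoun; Principle B requires it to be free in its binding domain — the clause headed by 'compared'.
— Omar's uncle: subject of the clause headed by 'judged'; c-commands the pronoun but lies outside its binding domain — allowed.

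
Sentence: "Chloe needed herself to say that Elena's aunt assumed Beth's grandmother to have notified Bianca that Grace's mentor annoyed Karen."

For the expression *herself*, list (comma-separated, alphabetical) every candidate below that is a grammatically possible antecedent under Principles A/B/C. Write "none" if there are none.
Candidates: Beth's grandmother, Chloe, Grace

Chloe

*herself* is a reflexive; Principle A requires it to be bound within its binding domain — the matrix clause.
— Beth's grandmother: subject of the clause headed by 'notified'; does not c-command the reflexive — cannot bind it (Principle A).
— Chloe: subject of the matrix clause; c-commands the reflexive within its binding domain — allowed (Principle A).
— Grace: possessor inside the subject DP of the clause headed by 'annoyed'; does not c-command the reflexive — cannot bind it (Principle A).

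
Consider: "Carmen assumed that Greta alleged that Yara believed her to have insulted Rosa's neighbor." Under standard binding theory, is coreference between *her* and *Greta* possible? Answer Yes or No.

*Greta* is an R-expression; Principle C requires it to be free (not bound by any c-commanding expression).
— her: subject of the clause headed by 'insulted'; the pronoun does not c-command the R-expression — coreference allowed.

Yes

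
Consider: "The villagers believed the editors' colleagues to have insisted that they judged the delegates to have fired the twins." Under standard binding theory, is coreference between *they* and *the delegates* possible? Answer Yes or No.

*the delegates* is an R-expression; Principle C requires it to be free (not bound by any c-commanding expression).
— they: subject of the clause headed by 'judged'; the pronoun c-commands the R-expression — coreference blocked (Principle C).

No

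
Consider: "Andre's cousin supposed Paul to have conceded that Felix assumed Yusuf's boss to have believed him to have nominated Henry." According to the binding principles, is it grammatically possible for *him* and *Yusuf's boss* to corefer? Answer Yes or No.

No

*him* is a pronoun; Principle B requires it to be free in its binding domain — the clause headed by 'believed'.
— Yusuf's boss: subject of the clause headed by 'believed'; c-commands the pronoun within its binding domain — blocked (Principle B).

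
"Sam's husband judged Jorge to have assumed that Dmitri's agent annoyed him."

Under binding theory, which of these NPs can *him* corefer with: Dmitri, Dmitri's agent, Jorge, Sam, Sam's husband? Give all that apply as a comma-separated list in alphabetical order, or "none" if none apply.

Dmitri, Jorge, Sam, Sam's husband

*him* is a pronoun; Principle B requires it to be free in its binding domain — the clause headed by 'annoyed'.
— Dmitri: possessor inside the subject DP of the clause headed by 'annoyed'; does not c-command the pronoun — Principle B does not apply; allowed.
— Dmitri's agent: subject of the clause headed by 'annoyed'; c-commands the pronoun within its binding domain — blocked (Principle B).
— Jorge: subject of the clause headed by 'assumed'; c-commands the pronoun but lies outside its binding domain — allowed.
— Sam: possessor inside the subject DP of the matrix clause; does not c-command the pronoun — Principle B does not apply; allowed.
— Sam's husband: subject of the matrix clause; c-commands the pronoun but lies outside its binding domain — allowed.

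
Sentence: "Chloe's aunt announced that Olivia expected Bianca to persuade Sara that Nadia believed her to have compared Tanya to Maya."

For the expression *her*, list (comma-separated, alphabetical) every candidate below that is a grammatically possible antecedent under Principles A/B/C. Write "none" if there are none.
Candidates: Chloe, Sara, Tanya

Chloe, Sara

*her* is a pronoun; Principle B requires it to be free in its binding domain — the clause headed by 'believed'.
— Chloe: possessor inside the subject DP of the matrix clause; does not c-command the pronoun — Principle B does not apply; allowed.
— Sara: object of the clause headed by 'persuade'; c-commands the pronoun but lies outside its binding domain — allowed.
— Tanya: object of the clause headed by 'compared'; is c-commanded by the pronoun; coreference would bind this R-expression — blocked (Principle C).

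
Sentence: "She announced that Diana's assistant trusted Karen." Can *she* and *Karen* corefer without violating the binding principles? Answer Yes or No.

No

*Karen* is an R-expression; Principle C requires it to be free (not bound by any c-commanding expression).
— she: subject of the matrix clause; the pronoun c-commands the R-expression — coreference blocked (Principle C).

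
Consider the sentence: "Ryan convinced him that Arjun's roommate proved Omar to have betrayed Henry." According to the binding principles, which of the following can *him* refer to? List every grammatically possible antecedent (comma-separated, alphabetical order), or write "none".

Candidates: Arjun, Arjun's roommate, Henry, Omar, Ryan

none

*him* is a pronoun; Principle B requires it to be free in its binding domain — the matrix clause.
— Arjun: possessor inside the subject DP of the clause headed by 'proved'; is c-commanded by the pronoun; coreference would bind this R-expression — blocked (Principle C).
— Arjun's roommate: subject of the clause headed by 'proved'; is c-commanded by the pronoun; coreference would bind this R-expression — blocked (Principle C).
— Henry: object of the clause headed by 'betrayed'; is c-commanded by the pronoun; coreference would bind this R-expression — blocked (Principle C).
— Omar: subject of the clause headed by 'betrayed'; is c-commanded by the pronoun; coreference would bind this R-expression — blocked (Principle C).
— Ryan: subject of the matrix clause; c-commands the pronoun within its binding domain — blocked (Principle B).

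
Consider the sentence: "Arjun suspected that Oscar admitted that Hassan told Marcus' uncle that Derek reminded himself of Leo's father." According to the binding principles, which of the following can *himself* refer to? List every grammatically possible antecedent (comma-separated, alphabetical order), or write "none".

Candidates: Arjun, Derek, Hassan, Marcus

Derek

*himself* is a reflexive; Principle A requires it to be bound within its binding domain — the clause headed by 'reminded'.
— Arjun: subject of the matrix clause; c-commands the reflexive but lies outside its binding domain — cannot bind it (Principle A).
— Derek: subject of the clause headed by 'reminded'; c-commands the reflexive within its binding domain — allowed (Principle A).
— Hassan: subject of the clause headed by 'told'; c-commands the reflexive but lies outside its binding domain — cannot bind it (Principle A).
— Marcus: possessor inside the object DP of the clause headed by 'told'; does not c-command the reflexive — cannot bind it (Principle A).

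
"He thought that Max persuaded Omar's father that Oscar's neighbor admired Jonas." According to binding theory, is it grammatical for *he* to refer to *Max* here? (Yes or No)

No

*Max* is an R-expression; Principle C requires it to be free (not bound by any c-commanding expression).
— he: subject of the matrix clause; the pronoun c-commands the R-expression — coreference blocked (Principle C).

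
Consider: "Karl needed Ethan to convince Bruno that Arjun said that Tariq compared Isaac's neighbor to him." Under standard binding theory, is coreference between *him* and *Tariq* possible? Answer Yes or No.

No

*Tariq* is an R-expression; Principle C requires it to be free (not bound by any c-commanding expression).
— him: second object of the clause headed by 'compared'; the R-expression locally c-commands the pronoun — coreference blocked (Principle B on the pronoun).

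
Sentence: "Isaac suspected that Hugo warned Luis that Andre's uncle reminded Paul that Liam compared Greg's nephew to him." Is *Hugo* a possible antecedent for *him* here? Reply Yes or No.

*him* is a pronoun; Principle B requires it to be free in its binding domain — the clause headed by 'compared'.
— Hugo: subject of the clause headed by 'warned'; c-commands the pronoun but lies outside its binding domain — allowed.

Yes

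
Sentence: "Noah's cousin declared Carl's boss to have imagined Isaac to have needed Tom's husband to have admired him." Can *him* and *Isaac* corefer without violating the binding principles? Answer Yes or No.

*Isaac* is an R-expression; Principle C requires it to be free (not bound by any c-commanding expression).
— him: object of the clause headed by 'admired'; the pronoun does not c-command the R-expression — coreference allowed.

Yes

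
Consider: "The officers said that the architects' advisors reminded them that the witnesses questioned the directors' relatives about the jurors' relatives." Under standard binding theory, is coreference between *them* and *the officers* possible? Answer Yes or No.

*the officers* is an R-expression; Principle C requires it to be free (not bound by any c-commanding expression).
— them: object of the clause headed by 'reminded'; the pronoun does not c-command the R-expression — coreference allowed.

Yes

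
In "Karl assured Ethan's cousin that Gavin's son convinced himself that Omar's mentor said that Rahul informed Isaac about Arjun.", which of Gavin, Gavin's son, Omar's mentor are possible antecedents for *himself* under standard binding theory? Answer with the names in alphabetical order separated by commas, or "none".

Gavin's son

*himself* is a reflexive; Principle A requires it to be bound within its binding domain — the clause headed by 'convinced'.
— Gavin: possessor inside the subject DP of the clause headed by 'convinced'; does not c-command the reflexive — cannot bind it (Principle A).
— Gavin's son: subject of the clause headed by 'convinced'; c-commands the reflexive within its binding domain — allowed (Principle A).
— Omar's mentor: subject of the clause headed by 'said'; does not c-command the reflexive — cannot bind it (Principle A).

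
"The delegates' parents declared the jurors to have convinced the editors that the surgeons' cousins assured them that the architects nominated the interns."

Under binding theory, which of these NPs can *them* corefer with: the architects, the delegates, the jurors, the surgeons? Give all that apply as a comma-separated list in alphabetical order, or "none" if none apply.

*them* is a pronoun; Principle B requires it to be free in its binding domain — the clause headed by 'assured'.
— the architects: subject of the clause headed by 'nominated'; is c-commanded by the pronoun; coreference would bind this R-expression — blocked (Principle C).
— the delegates: possessor inside the subject DP of the matrix clause; does not c-command the pronoun — Principle B does not apply; allowed.
— the jurors: subject of the clause headed by 'convinced'; c-commands the pronoun but lies outside its binding domain — allowed.
— the surgeons: possessor inside the subject DP of the clause headed by 'assured'; does not c-command the pronoun — Principle B does not apply; allowed.

the delegates, the jurors, the surgeons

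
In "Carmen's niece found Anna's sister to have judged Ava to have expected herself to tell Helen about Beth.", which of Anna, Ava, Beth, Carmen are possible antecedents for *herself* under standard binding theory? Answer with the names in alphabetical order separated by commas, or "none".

Ava

*herself* is a reflexive; Principle A requires it to be bound within its binding domain — the clause headed by 'expected'.
— Anna: possessor inside the subject DP of the clause headed by 'judged'; does not c-command the reflexive — cannot bind it (Principle A).
— Ava: subject of the clause headed by 'expected'; c-commands the reflexive within its binding domain — allowed (Principle A).
— Beth: second object of the clause headed by 'tell'; does not c-command the reflexive — cannot bind it (Principle A).
— Carmen: possessor inside the subject DP of the matrix clause; does not c-command the reflexive — cannot bind it (Principle A).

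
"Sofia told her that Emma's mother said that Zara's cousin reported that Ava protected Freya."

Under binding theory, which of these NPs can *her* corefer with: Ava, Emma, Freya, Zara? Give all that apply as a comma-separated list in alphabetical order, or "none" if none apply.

none

*her* is a pronoun; Principle B requires it to be free in its binding domain — the matrix clause.
— Ava: subject of the clause headed by 'protected'; is c-commanded by the pronoun; coreference would bind this R-expression — blocked (Principle C).
— Emma: possessor inside the subject DP of the clause headed by 'said'; is c-commanded by the pronoun; coreference would bind this R-expression — blocked (Principle C).
— Freya: object of the clause headed by 'protected'; is c-commanded by the pronoun; coreference would bind this R-expression — blocked (Principle C).
— Zara: possessor inside the subject DP of the clause headed by 'reported'; is c-commanded by the pronoun; coreference would bind this R-expression — blocked (Principle C).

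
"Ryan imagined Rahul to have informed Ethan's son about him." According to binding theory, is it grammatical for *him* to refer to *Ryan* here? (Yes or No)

*Ryan* is an R-expression; Principle C requires it to be free (not bound by any c-commanding expression).
— him: second object of the clause headed by 'informed'; the pronoun does not c-command the R-expression — coreference allowed.

Yes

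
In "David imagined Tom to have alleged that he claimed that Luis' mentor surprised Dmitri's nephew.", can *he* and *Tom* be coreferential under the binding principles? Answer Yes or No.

*Tom* is an R-expression; Principle C requires it to be free (not bound by any c-commanding expression).
— he: subject of the clause headed by 'claimed'; the pronoun does not c-command the R-expression — coreference allowed.

Yes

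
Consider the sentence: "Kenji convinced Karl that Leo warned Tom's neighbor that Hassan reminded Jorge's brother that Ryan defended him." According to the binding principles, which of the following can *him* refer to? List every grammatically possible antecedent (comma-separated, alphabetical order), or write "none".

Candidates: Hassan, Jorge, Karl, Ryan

*him* is a pronoun; Principle B requires it to be free in its binding domain — the clause headed by 'defended'.
— Hassan: subject of the clause headed by 'reminded'; c-commands the pronoun but lies outside its binding domain — allowed.
— Jorge: possessor inside the object DP of the clause headed by 'reminded'; does not c-command the pronoun — Principle B does not apply; allowed.
— Karl: object of the matrix clause; c-commands the pronoun but lies outside its binding domain — allowed.
— Ryan: subject of the clause headed by 'defended'; c-commands the pronoun within its binding domain — blocked (Principle B).

Hassan, Jorge, Karl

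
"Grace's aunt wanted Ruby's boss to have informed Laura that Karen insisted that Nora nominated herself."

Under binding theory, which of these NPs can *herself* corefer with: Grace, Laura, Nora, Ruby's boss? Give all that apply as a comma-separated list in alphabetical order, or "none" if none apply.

Nora

*herself* is a reflexive; Principle A requires it to be bound within its binding domain — the clause headed by 'nominated'.
— Grace: possessor inside the subject DP of the matrix clause; does not c-command the reflexive — cannot bind it (Principle A).
— Laura: object of the clause headed by 'informed'; c-commands the reflexive but lies outside its binding domain — cannot bind it (Principle A).
— Nora: subject of the clause headed by 'nominated'; c-commands the reflexive within its binding domain — allowed (Principle A).
— Ruby's boss: subject of the clause headed by 'informed'; c-commands the reflexive but lies outside its binding domain — cannot bind it (Principle A).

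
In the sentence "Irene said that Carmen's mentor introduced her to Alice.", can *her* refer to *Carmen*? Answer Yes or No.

*her* is a pronoun; Principle B requires it to be free in its binding domain — the clause headed by 'introduced'.
— Carmen: possessor inside the subject DP of the clause headed by 'introduced'; does not c-command the pronoun — Principle B does not apply; allowed.

Yes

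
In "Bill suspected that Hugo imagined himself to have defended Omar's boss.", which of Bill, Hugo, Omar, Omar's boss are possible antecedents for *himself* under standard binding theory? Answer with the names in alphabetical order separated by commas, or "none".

*himself* is a reflexive; Principle A requires it to be bound within its binding domain — the clause headed by 'imagined'.
— Bill: subject of the matrix clause; c-commands the reflexive but lies outside its binding domain — cannot bind it (Principle A).
— Hugo: subject of the clause headed by 'imagined'; c-commands the reflexive within its binding domain — allowed (Principle A).
— Omar: possessor inside the object DP of the clause headed by 'defended'; does not c-command the reflexive — cannot bind it (Principle A).
— Omar's boss: object of the clause headed by 'defended'; does not c-command the reflexive — cannot bind it (Principle A).

Hugo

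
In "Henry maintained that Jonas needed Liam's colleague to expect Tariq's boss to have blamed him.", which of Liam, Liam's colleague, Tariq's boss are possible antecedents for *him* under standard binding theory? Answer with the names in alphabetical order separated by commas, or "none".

*him* is a pronoun; Principle B requires it to be free in its binding domain — the clause headed by 'blamed'.
— Liam: possessor inside the subject DP of the clause headed by 'expect'; does not c-command the pronoun — Principle B does not apply; allowed.
— Liam's colleague: subject of the clause headed by 'expect'; c-commands the pronoun but lies outside its binding domain — allowed.
— Tariq's boss: subject of the clause headed by 'blamed'; c-commands the pronoun within its binding domain — blocked (Principle B).

Liam, Liam's colleague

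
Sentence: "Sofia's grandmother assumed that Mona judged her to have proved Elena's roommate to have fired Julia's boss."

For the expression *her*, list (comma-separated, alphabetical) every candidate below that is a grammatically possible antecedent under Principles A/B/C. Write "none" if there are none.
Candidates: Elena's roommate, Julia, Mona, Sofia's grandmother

Sofia's grandmother

*her* is a pronoun; Principle B requires it to be free in its binding domain — the clause headed by 'judged'.
— Elena's roommate: subject of the clause headed by 'fired'; is c-commanded by the pronoun; coreference would bind this R-expression — blocked (Principle C).
— Julia: possessor inside the object DP of the clause headed by 'fired'; is c-commanded by the pronoun; coreference would bind this R-expression — blocked (Principle C).
— Mona: subject of the clause headed by 'judged'; c-commands the pronoun within its binding domain — blocked (Principle B).
— Sofia's grandmother: subject of the matrix clause; c-commands the pronoun but lies outside its binding domain — allowed.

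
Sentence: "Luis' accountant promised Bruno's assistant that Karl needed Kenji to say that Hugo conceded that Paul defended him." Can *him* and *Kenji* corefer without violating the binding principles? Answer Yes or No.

*Kenji* is an R-expression; Principle C requires it to be free (not bound by any c-commanding expression).
— him: object of the clause headed by 'defended'; the pronoun does not c-command the R-expression — coreference allowed.

Yes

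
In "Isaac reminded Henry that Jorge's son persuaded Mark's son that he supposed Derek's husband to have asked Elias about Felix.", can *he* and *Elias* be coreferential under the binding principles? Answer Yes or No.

*Elias* is an R-expression; Principle C requires it to be free (not bound by any c-commanding expression).
— he: subject of the clause headed by 'supposed'; the pronoun c-commands the R-expression — coreference blocked (Principle C).

No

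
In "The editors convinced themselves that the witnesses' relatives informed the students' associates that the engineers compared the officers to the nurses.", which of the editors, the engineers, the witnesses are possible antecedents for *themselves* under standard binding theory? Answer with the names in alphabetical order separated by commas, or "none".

the editors

*themselves* is a reflexive; Principle A requires it to be bound within its binding domain — the matrix clause.
— the editors: subject of the matrix clause; c-commands the reflexive within its binding domain — allowed (Principle A).
— the engineers: subject of the clause headed by 'compared'; does not c-command the reflexive — cannot bind it (Principle A).
— the witnesses: possessor inside the subject DP of the clause headed by 'informed'; does not c-command the reflexive — cannot bind it (Principle A).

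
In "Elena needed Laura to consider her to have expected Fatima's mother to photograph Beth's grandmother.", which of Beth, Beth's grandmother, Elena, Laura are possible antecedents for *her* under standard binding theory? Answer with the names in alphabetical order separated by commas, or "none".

*her* is a pronoun; Principle B requires it to be free in its binding domain — the clause headed by 'consider'.
— Beth: possessor inside the object DP of the clause headed by 'photograph'; is c-commanded by the pronoun; coreference would bind this R-expression — blocked (Principle C).
— Beth's grandmother: object of the clause headed by 'photograph'; is c-commanded by the pronoun; coreference would bind this R-expression — blocked (Principle C).
— Elena: subject of the matrix clause; c-commands the pronoun but lies outside its binding domain — allowed.
— Laura: subject of the clause headed by 'consider'; c-commands the pronoun within its binding domain — blocked (Principle B).

Elena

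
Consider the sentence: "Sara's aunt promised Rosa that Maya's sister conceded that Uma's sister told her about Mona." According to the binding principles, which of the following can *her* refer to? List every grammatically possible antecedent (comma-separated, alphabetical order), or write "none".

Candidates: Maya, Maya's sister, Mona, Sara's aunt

Maya, Maya's sister, Sara's aunt

*her* is a pronoun; Principle B requires it to be free in its binding domain — the clause headed by 'told'.
— Maya: possessor inside the subject DP of the clause headed by 'conceded'; does not c-command the pronoun — Principle B does not apply; allowed.
— Maya's sister: subject of the clause headed by 'conceded'; c-commands the pronoun but lies outside its binding domain — allowed.
— Mona: second object of the clause headed by 'told'; is c-commanded by the pronoun; coreference would bind this R-expression — blocked (Principle C).
— Sara's aunt: subject of the matrix clause; c-commands the pronoun but lies outside its binding domain — allowed.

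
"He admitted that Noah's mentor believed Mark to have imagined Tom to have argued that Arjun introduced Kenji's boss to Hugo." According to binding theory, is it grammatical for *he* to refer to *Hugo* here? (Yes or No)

No

*Hugo* is an R-expression; Principle C requires it to be free (not bound by any c-commanding expression).
— he: subject of the matrix clause; the pronoun c-commands the R-expression — coreference blocked (Principle C).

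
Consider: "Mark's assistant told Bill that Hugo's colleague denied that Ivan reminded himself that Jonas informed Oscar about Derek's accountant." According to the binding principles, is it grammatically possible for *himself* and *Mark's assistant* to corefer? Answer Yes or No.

*himself* is a reflexive; Principle A requires it to be bound within its binding domain — the clause headed by 'reminded'.
— Mark's assistant: subject of the matrix clause; c-commands the reflexive but lies outside its binding domain — cannot bind it (Principle A).

No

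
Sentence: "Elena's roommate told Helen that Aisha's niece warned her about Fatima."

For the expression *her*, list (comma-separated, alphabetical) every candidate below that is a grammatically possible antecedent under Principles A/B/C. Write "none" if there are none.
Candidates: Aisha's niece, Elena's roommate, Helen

*her* is a pronoun; Principle B requires it to be free in its binding domain — the clause headed by 'warned'.
— Aisha's niece: subject of the clause headed by 'warned'; c-commands the pronoun within its binding domain — blocked (Principle B).
— Elena's roommate: subject of the matrix clause; c-commands the pronoun but lies outside its binding domain — allowed.
— Helen: object of the matrix clause; c-commands the pronoun but lies outside its binding domain — allowed.

Elena's roommate, Helen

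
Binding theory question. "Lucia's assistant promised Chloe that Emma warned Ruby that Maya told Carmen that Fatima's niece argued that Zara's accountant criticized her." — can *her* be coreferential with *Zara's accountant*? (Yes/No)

No

*her* is a pronoun; Principle B requires it to be free in its binding domain — the clause headed by 'criticized'.
— Zara's accountant: subject of the clause headed by 'criticized'; c-commands the pronoun within its binding domain — blocked (Principle B).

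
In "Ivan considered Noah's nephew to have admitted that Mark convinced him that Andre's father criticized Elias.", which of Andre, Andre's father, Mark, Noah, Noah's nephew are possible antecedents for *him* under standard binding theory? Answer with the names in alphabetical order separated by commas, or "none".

*him* is a pronoun; Principle B requires it to be free in its binding domain — the clause headed by 'convinced'.
— Andre: possessor inside the subject DP of the clause headed by 'criticized'; is c-commanded by the pronoun; coreference would bind this R-expression — blocked (Principle C).
— Andre's father: subject of the clause headed by 'criticized'; is c-commanded by the pronoun; coreference would bind this R-expression — blocked (Principle C).
— Mark: subject of the clause headed by 'convinced'; c-commands the pronoun within its binding domain — blocked (Principle B).
— Noah: possessor inside the subject DP of the clause headed by 'admitted'; does not c-command the pronoun — Principle B does not apply; allowed.
— Noah's nephew: subject of the clause headed by 'admitted'; c-commands the pronoun but lies outside its binding domain — allowed.

Noah, Noah's nephew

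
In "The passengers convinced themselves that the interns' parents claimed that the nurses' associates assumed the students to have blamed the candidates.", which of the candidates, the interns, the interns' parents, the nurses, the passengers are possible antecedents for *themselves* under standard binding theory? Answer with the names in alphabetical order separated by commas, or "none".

*themselves* is a reflexive; Principle A requires it to be bound within its binding domain — the matrix clause.
— the candidates: object of the clause headed by 'blamed'; does not c-command the reflexive — cannot bind it (Principle A).
— the interns: possessor inside the subject DP of the clause headed by 'claimed'; does not c-command the reflexive — cannot bind it (Principle A).
— the interns' parents: subject of the clause headed by 'claimed'; does not c-command the reflexive — cannot bind it (Principle A).
— the nurses: possessor inside the subject DP of the clause headed by 'assumed'; does not c-command the reflexive — cannot bind it (Principle A).
— the passengers: subject of the matrix clause; c-commands the reflexive within its binding domain — allowed (Principle A).

the passengers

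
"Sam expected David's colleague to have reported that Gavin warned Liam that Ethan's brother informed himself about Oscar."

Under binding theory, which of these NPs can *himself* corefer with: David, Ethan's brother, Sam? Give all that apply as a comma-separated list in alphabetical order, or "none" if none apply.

*himself* is a reflexive; Principle A requires it to be bound within its binding domain — the clause headed by 'informed'.
— David: possessor inside the subject DP of the clause headed by 'reported'; does not c-command the reflexive — cannot bind it (Principle A).
— Ethan's brother: subject of the clause headed by 'informed'; c-commands the reflexive within its binding domain — allowed (Principle A).
— Sam: subject of the matrix clause; c-commands the reflexive but lies outside its binding domain — cannot bind it (Principle A).

Ethan's brother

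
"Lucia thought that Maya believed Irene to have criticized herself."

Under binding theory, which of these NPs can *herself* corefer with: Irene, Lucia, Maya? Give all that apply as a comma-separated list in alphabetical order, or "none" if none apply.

*herself* is a reflexive; Principle A requires it to be bound within its binding domain — the clause headed by 'criticized'.
— Irene: subject of the clause headed by 'criticized'; c-commands the reflexive within its binding domain — allowed (Principle A).
— Lucia: subject of the matrix clause; c-commands the reflexive but lies outside its binding domain — cannot bind it (Principle A).
— Maya: subject of the clause headed by 'believed'; c-commands the reflexive but lies outside its binding domain — cannot bind it (Principle A).

Irene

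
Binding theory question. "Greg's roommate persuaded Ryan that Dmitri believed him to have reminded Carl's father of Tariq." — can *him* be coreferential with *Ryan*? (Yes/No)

Yes

*him* is a pronoun; Principle B requires it to be free in its binding domain — the clause headed by 'believed'.
— Ryan: object of the matrix clause; c-commands the pronoun but lies outside its binding domain — allowed.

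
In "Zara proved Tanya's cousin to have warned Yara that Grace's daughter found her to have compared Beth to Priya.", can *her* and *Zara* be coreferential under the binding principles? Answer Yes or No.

Yes

*Zara* is an R-expression; Principle C requires it to be free (not bound by any c-commanding expression).
— her: subject of the clause headed by 'compared'; the pronoun does not c-command the R-expression — coreference allowed.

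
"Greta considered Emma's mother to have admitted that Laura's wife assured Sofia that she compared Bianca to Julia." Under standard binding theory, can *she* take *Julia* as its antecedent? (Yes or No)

No

*she* is a pronoun; Principle B requires it to be free in its binding domain — the clause headed by 'compared'.
— Julia: second object of the clause headed by 'compared'; is c-commanded by the pronoun; coreference would bind this R-expression — blocked (Principle C).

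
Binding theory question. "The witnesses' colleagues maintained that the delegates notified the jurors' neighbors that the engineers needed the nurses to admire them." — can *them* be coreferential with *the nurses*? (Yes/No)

*them* is a pronoun; Principle B requires it to be free in its binding domain — the clause headed by 'admire'.
— the nurses: subject of the clause headed by 'admire'; c-commands the pronoun within its binding domain — blocked (Principle B).

No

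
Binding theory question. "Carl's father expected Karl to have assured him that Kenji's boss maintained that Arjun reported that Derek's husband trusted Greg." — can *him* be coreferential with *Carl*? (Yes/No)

Yes

*him* is a pronoun; Principle B requires it to be free in its binding domain — the clause headed by 'assured'.
— Carl: possessor inside the subject DP of the matrix clause; does not c-command the pronoun — Principle B does not apply; allowed.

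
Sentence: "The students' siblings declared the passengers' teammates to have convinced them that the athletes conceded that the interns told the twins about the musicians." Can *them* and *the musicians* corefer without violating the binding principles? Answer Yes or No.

*the musicians* is an R-expression; Principle C requires it to be free (not bound by any c-commanding expression).
— them: object of the clause headed by 'convinced'; the pronoun c-commands the R-expression — coreference blocked (Principle C).

No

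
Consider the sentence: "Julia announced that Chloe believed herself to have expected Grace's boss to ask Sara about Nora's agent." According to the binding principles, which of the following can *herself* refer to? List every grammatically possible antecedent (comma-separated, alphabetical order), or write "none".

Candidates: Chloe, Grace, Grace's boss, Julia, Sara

*herself* is a reflexive; Principle A requires it to be bound within its binding domain — the clause headed by 'believed'.
— Chloe: subject of the clause headed by 'believed'; c-commands the reflexive within its binding domain — allowed (Principle A).
— Grace: possessor inside the subject DP of the clause headed by 'ask'; does not c-command the reflexive — cannot bind it (Principle A).
— Grace's boss: subject of the clause headed by 'ask'; does not c-command the reflexive — cannot bind it (Principle A).
— Julia: subject of the matrix clause; c-commands the reflexive but lies outside its binding domain — cannot bind it (Principle A).
— Sara: object of the clause headed by 'ask'; does not c-command the reflexive — cannot bind it (Principle A).

Chloe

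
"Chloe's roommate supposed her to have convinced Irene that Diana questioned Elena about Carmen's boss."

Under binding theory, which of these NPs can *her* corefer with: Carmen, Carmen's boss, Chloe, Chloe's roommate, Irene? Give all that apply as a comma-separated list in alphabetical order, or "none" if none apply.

*her* is a pronoun; Principle B requires it to be free in its binding domain — the matrix clause.
— Carmen: possessor inside the second object DP of the clause headed by 'questioned'; is c-commanded by the pronoun; coreference would bind this R-expression — blocked (Principle C).
— Carmen's boss: second object of the clause headed by 'questioned'; is c-commanded by the pronoun; coreference would bind this R-expression — blocked (Principle C).
— Chloe: possessor inside the subject DP of the matrix clause; does not c-command the pronoun — Principle B does not apply; allowed.
— Chloe's roommate: subject of the matrix clause; c-commands the pronoun within its binding domain — blocked (Principle B).
— Irene: object of the clause headed by 'convinced'; is c-commanded by the pronoun; coreference would bind this R-expression — blocked (Principle C).

Chloe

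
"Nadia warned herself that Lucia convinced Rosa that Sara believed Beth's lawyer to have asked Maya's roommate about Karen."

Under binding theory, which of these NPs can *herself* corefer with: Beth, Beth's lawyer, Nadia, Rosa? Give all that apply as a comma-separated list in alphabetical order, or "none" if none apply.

Nadia

*herself* is a reflexive; Principle A requires it to be bound within its binding domain — the matrix clause.
— Beth: possessor inside the subject DP of the clause headed by 'asked'; does not c-command the reflexive — cannot bind it (Principle A).
— Beth's lawyer: subject of the clause headed by 'asked'; does not c-command the reflexive — cannot bind it (Principle A).
— Nadia: subject of the matrix clause; c-commands the reflexive within its binding domain — allowed (Principle A).
— Rosa: object of the clause headed by 'convinced'; does not c-command the reflexive — cannot bind it (Principle A).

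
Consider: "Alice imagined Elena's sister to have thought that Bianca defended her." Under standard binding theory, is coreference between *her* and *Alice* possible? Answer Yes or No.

*Alice* is an R-expression; Principle C requires it to be free (not bound by any c-commanding expression).
— her: object of the clause headed by 'defended'; the pronoun does not c-command the R-expression — coreference allowed.

Yes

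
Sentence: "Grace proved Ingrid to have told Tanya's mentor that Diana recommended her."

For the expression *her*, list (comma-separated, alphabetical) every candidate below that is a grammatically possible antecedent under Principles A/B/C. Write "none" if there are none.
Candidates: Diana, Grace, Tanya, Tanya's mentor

Grace, Tanya, Tanya's mentor

*her* is a pronoun; Principle B requires it to be free in its binding domain — the clause headed by 'recommended'.
— Diana: subject of the clause headed by 'recommended'; c-commands the pronoun within its binding domain — blocked (Principle B).
— Grace: subject of the matrix clause; c-commands the pronoun but lies outside its binding domain — allowed.
— Tanya: possessor inside the object DP of the clause headed by 'told'; does not c-command the pronoun — Principle B does not apply; allowed.
— Tanya's mentor: object of the clause headed by 'told'; c-commands the pronoun but lies outside its binding domain — allowed.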